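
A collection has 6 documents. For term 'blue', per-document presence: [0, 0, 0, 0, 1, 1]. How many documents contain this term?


Checking each document for 'blue':
Doc 1: absent
Doc 2: absent
Doc 3: absent
Doc 4: absent
Doc 5: present
Doc 6: present
df = sum of presences = 0 + 0 + 0 + 0 + 1 + 1 = 2

2


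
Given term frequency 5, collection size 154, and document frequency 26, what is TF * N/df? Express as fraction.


TF * (N/df)
= 5 * (154/26)
= 5 * 77/13
= 385/13

385/13


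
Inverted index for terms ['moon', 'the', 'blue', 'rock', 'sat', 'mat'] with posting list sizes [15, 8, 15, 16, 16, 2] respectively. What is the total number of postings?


Summing posting list sizes:
'moon': 15 postings
'the': 8 postings
'blue': 15 postings
'rock': 16 postings
'sat': 16 postings
'mat': 2 postings
Total = 15 + 8 + 15 + 16 + 16 + 2 = 72

72


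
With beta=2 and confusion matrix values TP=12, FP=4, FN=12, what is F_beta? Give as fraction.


P = TP/(TP+FP) = 12/16 = 3/4
R = TP/(TP+FN) = 12/24 = 1/2
beta^2 = 2^2 = 4
(1 + beta^2) = 5
Numerator = (1+beta^2)*P*R = 15/8
Denominator = beta^2*P + R = 3 + 1/2 = 7/2
F_beta = 15/28

15/28


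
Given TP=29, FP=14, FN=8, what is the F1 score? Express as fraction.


F1 = 2 * P * R / (P + R)
P = TP/(TP+FP) = 29/43 = 29/43
R = TP/(TP+FN) = 29/37 = 29/37
2 * P * R = 2 * 29/43 * 29/37 = 1682/1591
P + R = 29/43 + 29/37 = 2320/1591
F1 = 1682/1591 / 2320/1591 = 29/40

29/40


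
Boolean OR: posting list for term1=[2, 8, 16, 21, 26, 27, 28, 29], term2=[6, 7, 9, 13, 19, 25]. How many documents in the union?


Boolean OR: find union of posting lists
term1 docs: [2, 8, 16, 21, 26, 27, 28, 29]
term2 docs: [6, 7, 9, 13, 19, 25]
Union: [2, 6, 7, 8, 9, 13, 16, 19, 21, 25, 26, 27, 28, 29]
|union| = 14

14


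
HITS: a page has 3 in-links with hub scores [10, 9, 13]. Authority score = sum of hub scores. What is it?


Authority = sum of hub scores of in-linkers
In-link 1: hub score = 10
In-link 2: hub score = 9
In-link 3: hub score = 13
Authority = 10 + 9 + 13 = 32

32


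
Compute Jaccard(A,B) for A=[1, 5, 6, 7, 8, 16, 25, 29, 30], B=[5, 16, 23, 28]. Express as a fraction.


A intersect B = [5, 16]
|A intersect B| = 2
A union B = [1, 5, 6, 7, 8, 16, 23, 25, 28, 29, 30]
|A union B| = 11
Jaccard = 2/11 = 2/11

2/11


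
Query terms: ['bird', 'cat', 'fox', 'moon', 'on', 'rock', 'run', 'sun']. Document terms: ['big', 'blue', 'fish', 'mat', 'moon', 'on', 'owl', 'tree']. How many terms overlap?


Query terms: ['bird', 'cat', 'fox', 'moon', 'on', 'rock', 'run', 'sun']
Document terms: ['big', 'blue', 'fish', 'mat', 'moon', 'on', 'owl', 'tree']
Common terms: ['moon', 'on']
Overlap count = 2

2


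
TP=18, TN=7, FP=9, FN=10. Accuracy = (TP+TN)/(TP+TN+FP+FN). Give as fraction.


Accuracy = (TP + TN) / (TP + TN + FP + FN)
TP + TN = 18 + 7 = 25
Total = 18 + 7 + 9 + 10 = 44
Accuracy = 25 / 44 = 25/44

25/44


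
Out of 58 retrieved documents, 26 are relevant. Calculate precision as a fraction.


Precision = relevant_retrieved / total_retrieved
= 26 / 58
= 26 / (26 + 32)
= 13/29

13/29


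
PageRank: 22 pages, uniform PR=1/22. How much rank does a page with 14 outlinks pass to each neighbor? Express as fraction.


Initial PR = 1/22 = 1/22
Outlinks = 14
Contribution per link = PR / outlinks
= 1/22 / 14
= 1/308

1/308


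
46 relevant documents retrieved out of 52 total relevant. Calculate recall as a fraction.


Recall = retrieved_relevant / total_relevant
= 46 / 52
= 46 / (46 + 6)
= 23/26

23/26


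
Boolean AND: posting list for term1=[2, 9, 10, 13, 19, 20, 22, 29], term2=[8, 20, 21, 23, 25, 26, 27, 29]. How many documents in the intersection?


Boolean AND: find intersection of posting lists
term1 docs: [2, 9, 10, 13, 19, 20, 22, 29]
term2 docs: [8, 20, 21, 23, 25, 26, 27, 29]
Intersection: [20, 29]
|intersection| = 2

2


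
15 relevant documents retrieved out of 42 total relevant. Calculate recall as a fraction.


Recall = retrieved_relevant / total_relevant
= 15 / 42
= 15 / (15 + 27)
= 5/14

5/14


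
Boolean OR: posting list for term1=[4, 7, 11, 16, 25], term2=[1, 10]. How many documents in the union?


Boolean OR: find union of posting lists
term1 docs: [4, 7, 11, 16, 25]
term2 docs: [1, 10]
Union: [1, 4, 7, 10, 11, 16, 25]
|union| = 7

7


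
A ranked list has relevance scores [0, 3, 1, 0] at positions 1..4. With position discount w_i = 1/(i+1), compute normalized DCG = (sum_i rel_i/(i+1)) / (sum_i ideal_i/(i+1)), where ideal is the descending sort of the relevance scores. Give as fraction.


Position discount weights w_i = 1/(i+1) for i=1..4:
Weights = [1/2, 1/3, 1/4, 1/5]
Actual relevance: [0, 3, 1, 0]
DCG = 0/2 + 3/3 + 1/4 + 0/5 = 5/4
Ideal relevance (sorted desc): [3, 1, 0, 0]
Ideal DCG = 3/2 + 1/3 + 0/4 + 0/5 = 11/6
nDCG = DCG / ideal_DCG = 5/4 / 11/6 = 15/22

15/22


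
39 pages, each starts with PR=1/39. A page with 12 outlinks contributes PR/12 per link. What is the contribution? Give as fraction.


Initial PR = 1/39 = 1/39
Outlinks = 12
Contribution per link = PR / outlinks
= 1/39 / 12
= 1/468

1/468


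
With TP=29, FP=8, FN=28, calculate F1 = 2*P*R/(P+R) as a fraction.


F1 = 2 * P * R / (P + R)
P = TP/(TP+FP) = 29/37 = 29/37
R = TP/(TP+FN) = 29/57 = 29/57
2 * P * R = 2 * 29/37 * 29/57 = 1682/2109
P + R = 29/37 + 29/57 = 2726/2109
F1 = 1682/2109 / 2726/2109 = 29/47

29/47


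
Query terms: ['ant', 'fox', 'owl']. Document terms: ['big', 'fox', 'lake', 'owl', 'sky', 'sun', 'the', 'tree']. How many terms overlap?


Query terms: ['ant', 'fox', 'owl']
Document terms: ['big', 'fox', 'lake', 'owl', 'sky', 'sun', 'the', 'tree']
Common terms: ['fox', 'owl']
Overlap count = 2

2


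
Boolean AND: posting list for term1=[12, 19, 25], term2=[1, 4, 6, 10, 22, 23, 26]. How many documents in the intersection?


Boolean AND: find intersection of posting lists
term1 docs: [12, 19, 25]
term2 docs: [1, 4, 6, 10, 22, 23, 26]
Intersection: []
|intersection| = 0

0


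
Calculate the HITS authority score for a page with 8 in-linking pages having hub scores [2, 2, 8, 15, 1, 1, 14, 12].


Authority = sum of hub scores of in-linkers
In-link 1: hub score = 2
In-link 2: hub score = 2
In-link 3: hub score = 8
In-link 4: hub score = 15
In-link 5: hub score = 1
In-link 6: hub score = 1
In-link 7: hub score = 14
In-link 8: hub score = 12
Authority = 2 + 2 + 8 + 15 + 1 + 1 + 14 + 12 = 55

55


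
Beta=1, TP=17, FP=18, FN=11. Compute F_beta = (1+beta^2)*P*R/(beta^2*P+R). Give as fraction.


P = TP/(TP+FP) = 17/35 = 17/35
R = TP/(TP+FN) = 17/28 = 17/28
beta^2 = 1^2 = 1
(1 + beta^2) = 2
Numerator = (1+beta^2)*P*R = 289/490
Denominator = beta^2*P + R = 17/35 + 17/28 = 153/140
F_beta = 34/63

34/63


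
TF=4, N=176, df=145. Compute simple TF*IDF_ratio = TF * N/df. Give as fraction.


TF * (N/df)
= 4 * (176/145)
= 4 * 176/145
= 704/145

704/145


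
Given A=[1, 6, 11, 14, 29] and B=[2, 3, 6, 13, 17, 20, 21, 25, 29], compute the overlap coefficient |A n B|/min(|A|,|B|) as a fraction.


A intersect B = [6, 29]
|A intersect B| = 2
min(|A|, |B|) = min(5, 9) = 5
Overlap = 2 / 5 = 2/5

2/5


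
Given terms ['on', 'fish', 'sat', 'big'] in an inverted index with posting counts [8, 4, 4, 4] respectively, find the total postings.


Summing posting list sizes:
'on': 8 postings
'fish': 4 postings
'sat': 4 postings
'big': 4 postings
Total = 8 + 4 + 4 + 4 = 20

20


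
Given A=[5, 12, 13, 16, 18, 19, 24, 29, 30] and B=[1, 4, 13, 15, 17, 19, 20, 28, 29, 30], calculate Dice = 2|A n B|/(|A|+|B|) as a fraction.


A intersect B = [13, 19, 29, 30]
|A intersect B| = 4
|A| = 9, |B| = 10
Dice = 2*4 / (9+10)
= 8 / 19 = 8/19

8/19


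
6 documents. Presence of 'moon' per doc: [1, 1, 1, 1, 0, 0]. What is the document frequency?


Checking each document for 'moon':
Doc 1: present
Doc 2: present
Doc 3: present
Doc 4: present
Doc 5: absent
Doc 6: absent
df = sum of presences = 1 + 1 + 1 + 1 + 0 + 0 = 4

4


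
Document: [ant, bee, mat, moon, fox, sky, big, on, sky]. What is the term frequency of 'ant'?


Document has 9 words
Scanning for 'ant':
Found at positions: [0]
Count = 1

1


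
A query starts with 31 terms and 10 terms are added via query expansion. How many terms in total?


Original terms: 31
Expansion terms: 10
Total = 31 + 10 = 41

41


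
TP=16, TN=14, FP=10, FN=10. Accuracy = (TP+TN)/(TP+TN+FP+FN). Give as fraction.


Accuracy = (TP + TN) / (TP + TN + FP + FN)
TP + TN = 16 + 14 = 30
Total = 16 + 14 + 10 + 10 = 50
Accuracy = 30 / 50 = 3/5

3/5


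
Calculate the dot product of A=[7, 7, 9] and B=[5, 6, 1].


Dot product = sum of element-wise products
A[0]*B[0] = 7*5 = 35
A[1]*B[1] = 7*6 = 42
A[2]*B[2] = 9*1 = 9
Sum = 35 + 42 + 9 = 86

86


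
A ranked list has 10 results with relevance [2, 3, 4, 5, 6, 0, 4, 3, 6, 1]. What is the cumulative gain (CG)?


Cumulative Gain = sum of relevance scores
Position 1: rel=2, running sum=2
Position 2: rel=3, running sum=5
Position 3: rel=4, running sum=9
Position 4: rel=5, running sum=14
Position 5: rel=6, running sum=20
Position 6: rel=0, running sum=20
Position 7: rel=4, running sum=24
Position 8: rel=3, running sum=27
Position 9: rel=6, running sum=33
Position 10: rel=1, running sum=34
CG = 34

34


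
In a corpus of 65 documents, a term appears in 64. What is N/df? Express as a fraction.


IDF ratio = N / df
= 65 / 64
= 65/64

65/64


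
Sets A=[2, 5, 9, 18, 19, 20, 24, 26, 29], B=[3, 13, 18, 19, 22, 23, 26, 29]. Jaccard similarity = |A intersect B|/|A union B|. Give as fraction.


A intersect B = [18, 19, 26, 29]
|A intersect B| = 4
A union B = [2, 3, 5, 9, 13, 18, 19, 20, 22, 23, 24, 26, 29]
|A union B| = 13
Jaccard = 4/13 = 4/13

4/13


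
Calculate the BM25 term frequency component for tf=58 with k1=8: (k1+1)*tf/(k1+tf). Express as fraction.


BM25 TF component = (k1+1)*tf / (k1+tf)
k1 = 8, tf = 58
Numerator = (8+1)*58 = 522
Denominator = 8 + 58 = 66
= 522/66 = 87/11

87/11


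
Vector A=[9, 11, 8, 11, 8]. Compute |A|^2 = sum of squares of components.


|A|^2 = sum of squared components
A[0]^2 = 9^2 = 81
A[1]^2 = 11^2 = 121
A[2]^2 = 8^2 = 64
A[3]^2 = 11^2 = 121
A[4]^2 = 8^2 = 64
Sum = 81 + 121 + 64 + 121 + 64 = 451

451


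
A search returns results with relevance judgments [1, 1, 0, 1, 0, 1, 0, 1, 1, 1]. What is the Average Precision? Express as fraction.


Computing P@k for each relevant position:
Position 1: relevant, P@1 = 1/1 = 1
Position 2: relevant, P@2 = 2/2 = 1
Position 3: not relevant
Position 4: relevant, P@4 = 3/4 = 3/4
Position 5: not relevant
Position 6: relevant, P@6 = 4/6 = 2/3
Position 7: not relevant
Position 8: relevant, P@8 = 5/8 = 5/8
Position 9: relevant, P@9 = 6/9 = 2/3
Position 10: relevant, P@10 = 7/10 = 7/10
Sum of P@k = 1 + 1 + 3/4 + 2/3 + 5/8 + 2/3 + 7/10 = 649/120
AP = 649/120 / 7 = 649/840

649/840


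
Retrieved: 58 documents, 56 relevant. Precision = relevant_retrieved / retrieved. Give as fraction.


Precision = relevant_retrieved / total_retrieved
= 56 / 58
= 56 / (56 + 2)
= 28/29

28/29


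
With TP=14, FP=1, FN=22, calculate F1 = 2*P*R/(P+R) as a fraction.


F1 = 2 * P * R / (P + R)
P = TP/(TP+FP) = 14/15 = 14/15
R = TP/(TP+FN) = 14/36 = 7/18
2 * P * R = 2 * 14/15 * 7/18 = 98/135
P + R = 14/15 + 7/18 = 119/90
F1 = 98/135 / 119/90 = 28/51

28/51


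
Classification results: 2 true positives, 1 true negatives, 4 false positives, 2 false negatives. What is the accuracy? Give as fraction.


Accuracy = (TP + TN) / (TP + TN + FP + FN)
TP + TN = 2 + 1 = 3
Total = 2 + 1 + 4 + 2 = 9
Accuracy = 3 / 9 = 1/3

1/3


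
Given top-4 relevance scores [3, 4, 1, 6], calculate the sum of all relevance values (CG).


Cumulative Gain = sum of relevance scores
Position 1: rel=3, running sum=3
Position 2: rel=4, running sum=7
Position 3: rel=1, running sum=8
Position 4: rel=6, running sum=14
CG = 14

14


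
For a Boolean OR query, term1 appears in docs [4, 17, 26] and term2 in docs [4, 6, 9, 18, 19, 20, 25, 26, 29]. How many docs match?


Boolean OR: find union of posting lists
term1 docs: [4, 17, 26]
term2 docs: [4, 6, 9, 18, 19, 20, 25, 26, 29]
Union: [4, 6, 9, 17, 18, 19, 20, 25, 26, 29]
|union| = 10

10


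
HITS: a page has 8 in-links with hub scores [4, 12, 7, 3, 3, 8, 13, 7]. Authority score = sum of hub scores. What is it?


Authority = sum of hub scores of in-linkers
In-link 1: hub score = 4
In-link 2: hub score = 12
In-link 3: hub score = 7
In-link 4: hub score = 3
In-link 5: hub score = 3
In-link 6: hub score = 8
In-link 7: hub score = 13
In-link 8: hub score = 7
Authority = 4 + 12 + 7 + 3 + 3 + 8 + 13 + 7 = 57

57


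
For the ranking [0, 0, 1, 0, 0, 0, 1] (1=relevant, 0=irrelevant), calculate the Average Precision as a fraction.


Computing P@k for each relevant position:
Position 1: not relevant
Position 2: not relevant
Position 3: relevant, P@3 = 1/3 = 1/3
Position 4: not relevant
Position 5: not relevant
Position 6: not relevant
Position 7: relevant, P@7 = 2/7 = 2/7
Sum of P@k = 1/3 + 2/7 = 13/21
AP = 13/21 / 2 = 13/42

13/42


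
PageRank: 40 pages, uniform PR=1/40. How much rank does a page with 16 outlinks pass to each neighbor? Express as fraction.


Initial PR = 1/40 = 1/40
Outlinks = 16
Contribution per link = PR / outlinks
= 1/40 / 16
= 1/640

1/640


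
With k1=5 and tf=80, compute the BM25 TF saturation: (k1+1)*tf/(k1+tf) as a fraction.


BM25 TF component = (k1+1)*tf / (k1+tf)
k1 = 5, tf = 80
Numerator = (5+1)*80 = 480
Denominator = 5 + 80 = 85
= 480/85 = 96/17

96/17


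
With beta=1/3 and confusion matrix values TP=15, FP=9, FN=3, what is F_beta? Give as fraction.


P = TP/(TP+FP) = 15/24 = 5/8
R = TP/(TP+FN) = 15/18 = 5/6
beta^2 = 1/3^2 = 1/9
(1 + beta^2) = 10/9
Numerator = (1+beta^2)*P*R = 125/216
Denominator = beta^2*P + R = 5/72 + 5/6 = 65/72
F_beta = 25/39

25/39


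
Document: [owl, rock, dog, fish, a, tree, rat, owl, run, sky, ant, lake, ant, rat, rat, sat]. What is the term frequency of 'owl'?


Document has 16 words
Scanning for 'owl':
Found at positions: [0, 7]
Count = 2

2


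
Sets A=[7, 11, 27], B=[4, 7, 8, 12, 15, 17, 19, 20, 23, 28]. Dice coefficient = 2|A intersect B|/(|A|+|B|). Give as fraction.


A intersect B = [7]
|A intersect B| = 1
|A| = 3, |B| = 10
Dice = 2*1 / (3+10)
= 2 / 13 = 2/13

2/13


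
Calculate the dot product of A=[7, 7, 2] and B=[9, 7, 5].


Dot product = sum of element-wise products
A[0]*B[0] = 7*9 = 63
A[1]*B[1] = 7*7 = 49
A[2]*B[2] = 2*5 = 10
Sum = 63 + 49 + 10 = 122

122


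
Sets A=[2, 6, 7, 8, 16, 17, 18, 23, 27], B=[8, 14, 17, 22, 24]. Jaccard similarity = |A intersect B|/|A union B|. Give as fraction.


A intersect B = [8, 17]
|A intersect B| = 2
A union B = [2, 6, 7, 8, 14, 16, 17, 18, 22, 23, 24, 27]
|A union B| = 12
Jaccard = 2/12 = 1/6

1/6


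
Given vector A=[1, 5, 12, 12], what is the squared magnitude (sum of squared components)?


|A|^2 = sum of squared components
A[0]^2 = 1^2 = 1
A[1]^2 = 5^2 = 25
A[2]^2 = 12^2 = 144
A[3]^2 = 12^2 = 144
Sum = 1 + 25 + 144 + 144 = 314

314


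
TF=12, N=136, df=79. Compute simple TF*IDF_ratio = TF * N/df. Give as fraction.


TF * (N/df)
= 12 * (136/79)
= 12 * 136/79
= 1632/79

1632/79


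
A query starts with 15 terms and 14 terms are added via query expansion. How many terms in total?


Original terms: 15
Expansion terms: 14
Total = 15 + 14 = 29

29


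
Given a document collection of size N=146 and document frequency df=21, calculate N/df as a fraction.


IDF ratio = N / df
= 146 / 21
= 146/21

146/21


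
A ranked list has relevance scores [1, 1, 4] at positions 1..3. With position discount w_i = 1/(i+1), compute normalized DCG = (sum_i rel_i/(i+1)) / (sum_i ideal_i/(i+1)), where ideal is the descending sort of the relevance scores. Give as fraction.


Position discount weights w_i = 1/(i+1) for i=1..3:
Weights = [1/2, 1/3, 1/4]
Actual relevance: [1, 1, 4]
DCG = 1/2 + 1/3 + 4/4 = 11/6
Ideal relevance (sorted desc): [4, 1, 1]
Ideal DCG = 4/2 + 1/3 + 1/4 = 31/12
nDCG = DCG / ideal_DCG = 11/6 / 31/12 = 22/31

22/31


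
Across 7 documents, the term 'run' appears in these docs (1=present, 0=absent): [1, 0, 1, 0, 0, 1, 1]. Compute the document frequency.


Checking each document for 'run':
Doc 1: present
Doc 2: absent
Doc 3: present
Doc 4: absent
Doc 5: absent
Doc 6: present
Doc 7: present
df = sum of presences = 1 + 0 + 1 + 0 + 0 + 1 + 1 = 4

4


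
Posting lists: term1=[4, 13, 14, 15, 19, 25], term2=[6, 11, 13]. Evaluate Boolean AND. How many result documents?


Boolean AND: find intersection of posting lists
term1 docs: [4, 13, 14, 15, 19, 25]
term2 docs: [6, 11, 13]
Intersection: [13]
|intersection| = 1

1


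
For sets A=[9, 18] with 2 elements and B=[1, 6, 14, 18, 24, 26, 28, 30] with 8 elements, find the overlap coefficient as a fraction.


A intersect B = [18]
|A intersect B| = 1
min(|A|, |B|) = min(2, 8) = 2
Overlap = 1 / 2 = 1/2

1/2


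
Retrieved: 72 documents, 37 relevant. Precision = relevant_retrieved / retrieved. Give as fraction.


Precision = relevant_retrieved / total_retrieved
= 37 / 72
= 37 / (37 + 35)
= 37/72

37/72


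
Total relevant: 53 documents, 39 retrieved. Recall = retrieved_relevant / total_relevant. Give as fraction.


Recall = retrieved_relevant / total_relevant
= 39 / 53
= 39 / (39 + 14)
= 39/53

39/53


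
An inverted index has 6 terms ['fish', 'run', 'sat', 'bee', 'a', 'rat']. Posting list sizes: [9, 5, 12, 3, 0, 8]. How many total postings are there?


Summing posting list sizes:
'fish': 9 postings
'run': 5 postings
'sat': 12 postings
'bee': 3 postings
'a': 0 postings
'rat': 8 postings
Total = 9 + 5 + 12 + 3 + 0 + 8 = 37

37


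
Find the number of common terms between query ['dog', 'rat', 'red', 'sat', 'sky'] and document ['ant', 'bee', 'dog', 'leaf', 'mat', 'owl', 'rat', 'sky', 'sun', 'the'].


Query terms: ['dog', 'rat', 'red', 'sat', 'sky']
Document terms: ['ant', 'bee', 'dog', 'leaf', 'mat', 'owl', 'rat', 'sky', 'sun', 'the']
Common terms: ['dog', 'rat', 'sky']
Overlap count = 3

3


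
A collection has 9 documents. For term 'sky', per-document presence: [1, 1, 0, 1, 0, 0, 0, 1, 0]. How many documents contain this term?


Checking each document for 'sky':
Doc 1: present
Doc 2: present
Doc 3: absent
Doc 4: present
Doc 5: absent
Doc 6: absent
Doc 7: absent
Doc 8: present
Doc 9: absent
df = sum of presences = 1 + 1 + 0 + 1 + 0 + 0 + 0 + 1 + 0 = 4

4


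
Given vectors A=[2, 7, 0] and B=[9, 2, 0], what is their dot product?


Dot product = sum of element-wise products
A[0]*B[0] = 2*9 = 18
A[1]*B[1] = 7*2 = 14
A[2]*B[2] = 0*0 = 0
Sum = 18 + 14 + 0 = 32

32


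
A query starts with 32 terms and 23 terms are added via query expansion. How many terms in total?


Original terms: 32
Expansion terms: 23
Total = 32 + 23 = 55

55


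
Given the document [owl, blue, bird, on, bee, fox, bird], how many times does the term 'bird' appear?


Document has 7 words
Scanning for 'bird':
Found at positions: [2, 6]
Count = 2

2


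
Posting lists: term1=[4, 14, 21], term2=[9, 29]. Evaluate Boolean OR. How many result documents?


Boolean OR: find union of posting lists
term1 docs: [4, 14, 21]
term2 docs: [9, 29]
Union: [4, 9, 14, 21, 29]
|union| = 5

5


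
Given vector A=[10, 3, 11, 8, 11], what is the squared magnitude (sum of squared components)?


|A|^2 = sum of squared components
A[0]^2 = 10^2 = 100
A[1]^2 = 3^2 = 9
A[2]^2 = 11^2 = 121
A[3]^2 = 8^2 = 64
A[4]^2 = 11^2 = 121
Sum = 100 + 9 + 121 + 64 + 121 = 415

415


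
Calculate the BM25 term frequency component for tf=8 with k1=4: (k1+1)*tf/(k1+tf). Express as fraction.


BM25 TF component = (k1+1)*tf / (k1+tf)
k1 = 4, tf = 8
Numerator = (4+1)*8 = 40
Denominator = 4 + 8 = 12
= 40/12 = 10/3

10/3


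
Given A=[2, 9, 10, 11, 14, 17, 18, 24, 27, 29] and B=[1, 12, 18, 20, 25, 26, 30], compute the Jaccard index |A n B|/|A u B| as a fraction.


A intersect B = [18]
|A intersect B| = 1
A union B = [1, 2, 9, 10, 11, 12, 14, 17, 18, 20, 24, 25, 26, 27, 29, 30]
|A union B| = 16
Jaccard = 1/16 = 1/16

1/16


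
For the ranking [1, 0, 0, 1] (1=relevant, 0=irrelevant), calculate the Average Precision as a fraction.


Computing P@k for each relevant position:
Position 1: relevant, P@1 = 1/1 = 1
Position 2: not relevant
Position 3: not relevant
Position 4: relevant, P@4 = 2/4 = 1/2
Sum of P@k = 1 + 1/2 = 3/2
AP = 3/2 / 2 = 3/4

3/4


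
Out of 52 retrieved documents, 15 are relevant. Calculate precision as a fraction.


Precision = relevant_retrieved / total_retrieved
= 15 / 52
= 15 / (15 + 37)
= 15/52

15/52


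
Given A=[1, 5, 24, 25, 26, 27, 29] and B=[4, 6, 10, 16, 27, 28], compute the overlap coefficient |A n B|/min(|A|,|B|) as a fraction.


A intersect B = [27]
|A intersect B| = 1
min(|A|, |B|) = min(7, 6) = 6
Overlap = 1 / 6 = 1/6

1/6


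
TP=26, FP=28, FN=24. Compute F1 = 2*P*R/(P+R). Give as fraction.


F1 = 2 * P * R / (P + R)
P = TP/(TP+FP) = 26/54 = 13/27
R = TP/(TP+FN) = 26/50 = 13/25
2 * P * R = 2 * 13/27 * 13/25 = 338/675
P + R = 13/27 + 13/25 = 676/675
F1 = 338/675 / 676/675 = 1/2

1/2


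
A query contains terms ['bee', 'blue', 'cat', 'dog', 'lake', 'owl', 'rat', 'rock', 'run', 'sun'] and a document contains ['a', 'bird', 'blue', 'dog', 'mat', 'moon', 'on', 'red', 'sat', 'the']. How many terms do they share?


Query terms: ['bee', 'blue', 'cat', 'dog', 'lake', 'owl', 'rat', 'rock', 'run', 'sun']
Document terms: ['a', 'bird', 'blue', 'dog', 'mat', 'moon', 'on', 'red', 'sat', 'the']
Common terms: ['blue', 'dog']
Overlap count = 2

2


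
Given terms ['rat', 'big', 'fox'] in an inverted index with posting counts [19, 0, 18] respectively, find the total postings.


Summing posting list sizes:
'rat': 19 postings
'big': 0 postings
'fox': 18 postings
Total = 19 + 0 + 18 = 37

37


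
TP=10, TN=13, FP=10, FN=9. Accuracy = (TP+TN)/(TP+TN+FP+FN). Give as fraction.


Accuracy = (TP + TN) / (TP + TN + FP + FN)
TP + TN = 10 + 13 = 23
Total = 10 + 13 + 10 + 9 = 42
Accuracy = 23 / 42 = 23/42

23/42


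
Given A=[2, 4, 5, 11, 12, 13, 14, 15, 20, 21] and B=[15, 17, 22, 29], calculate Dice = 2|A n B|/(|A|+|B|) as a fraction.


A intersect B = [15]
|A intersect B| = 1
|A| = 10, |B| = 4
Dice = 2*1 / (10+4)
= 2 / 14 = 1/7

1/7


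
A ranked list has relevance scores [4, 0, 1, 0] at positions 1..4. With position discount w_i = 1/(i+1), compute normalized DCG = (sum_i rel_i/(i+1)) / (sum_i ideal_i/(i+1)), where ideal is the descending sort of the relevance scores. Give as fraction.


Position discount weights w_i = 1/(i+1) for i=1..4:
Weights = [1/2, 1/3, 1/4, 1/5]
Actual relevance: [4, 0, 1, 0]
DCG = 4/2 + 0/3 + 1/4 + 0/5 = 9/4
Ideal relevance (sorted desc): [4, 1, 0, 0]
Ideal DCG = 4/2 + 1/3 + 0/4 + 0/5 = 7/3
nDCG = DCG / ideal_DCG = 9/4 / 7/3 = 27/28

27/28


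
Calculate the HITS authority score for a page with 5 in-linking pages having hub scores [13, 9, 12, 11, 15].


Authority = sum of hub scores of in-linkers
In-link 1: hub score = 13
In-link 2: hub score = 9
In-link 3: hub score = 12
In-link 4: hub score = 11
In-link 5: hub score = 15
Authority = 13 + 9 + 12 + 11 + 15 = 60

60


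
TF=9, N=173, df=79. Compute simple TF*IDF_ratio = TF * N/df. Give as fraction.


TF * (N/df)
= 9 * (173/79)
= 9 * 173/79
= 1557/79

1557/79


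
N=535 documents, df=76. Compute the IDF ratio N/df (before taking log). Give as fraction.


IDF ratio = N / df
= 535 / 76
= 535/76

535/76


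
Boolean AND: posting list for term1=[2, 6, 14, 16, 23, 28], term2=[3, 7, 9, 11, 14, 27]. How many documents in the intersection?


Boolean AND: find intersection of posting lists
term1 docs: [2, 6, 14, 16, 23, 28]
term2 docs: [3, 7, 9, 11, 14, 27]
Intersection: [14]
|intersection| = 1

1


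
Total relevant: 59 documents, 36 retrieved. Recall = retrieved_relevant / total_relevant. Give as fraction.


Recall = retrieved_relevant / total_relevant
= 36 / 59
= 36 / (36 + 23)
= 36/59

36/59


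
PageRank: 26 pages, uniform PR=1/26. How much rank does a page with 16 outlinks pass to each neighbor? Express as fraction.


Initial PR = 1/26 = 1/26
Outlinks = 16
Contribution per link = PR / outlinks
= 1/26 / 16
= 1/416

1/416


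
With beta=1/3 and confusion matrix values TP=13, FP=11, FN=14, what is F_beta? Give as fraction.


P = TP/(TP+FP) = 13/24 = 13/24
R = TP/(TP+FN) = 13/27 = 13/27
beta^2 = 1/3^2 = 1/9
(1 + beta^2) = 10/9
Numerator = (1+beta^2)*P*R = 845/2916
Denominator = beta^2*P + R = 13/216 + 13/27 = 13/24
F_beta = 130/243

130/243


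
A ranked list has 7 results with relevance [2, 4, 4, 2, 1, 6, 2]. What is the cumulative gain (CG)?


Cumulative Gain = sum of relevance scores
Position 1: rel=2, running sum=2
Position 2: rel=4, running sum=6
Position 3: rel=4, running sum=10
Position 4: rel=2, running sum=12
Position 5: rel=1, running sum=13
Position 6: rel=6, running sum=19
Position 7: rel=2, running sum=21
CG = 21

21


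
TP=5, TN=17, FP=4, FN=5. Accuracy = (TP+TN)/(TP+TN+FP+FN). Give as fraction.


Accuracy = (TP + TN) / (TP + TN + FP + FN)
TP + TN = 5 + 17 = 22
Total = 5 + 17 + 4 + 5 = 31
Accuracy = 22 / 31 = 22/31

22/31


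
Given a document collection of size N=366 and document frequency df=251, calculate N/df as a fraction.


IDF ratio = N / df
= 366 / 251
= 366/251

366/251


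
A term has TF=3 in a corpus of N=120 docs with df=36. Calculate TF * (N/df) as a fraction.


TF * (N/df)
= 3 * (120/36)
= 3 * 10/3
= 10

10


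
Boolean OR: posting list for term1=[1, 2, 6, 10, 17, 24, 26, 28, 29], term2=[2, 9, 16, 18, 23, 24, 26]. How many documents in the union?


Boolean OR: find union of posting lists
term1 docs: [1, 2, 6, 10, 17, 24, 26, 28, 29]
term2 docs: [2, 9, 16, 18, 23, 24, 26]
Union: [1, 2, 6, 9, 10, 16, 17, 18, 23, 24, 26, 28, 29]
|union| = 13

13


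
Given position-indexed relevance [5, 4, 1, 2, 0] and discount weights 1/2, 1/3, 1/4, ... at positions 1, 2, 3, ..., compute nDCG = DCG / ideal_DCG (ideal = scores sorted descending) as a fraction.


Position discount weights w_i = 1/(i+1) for i=1..5:
Weights = [1/2, 1/3, 1/4, 1/5, 1/6]
Actual relevance: [5, 4, 1, 2, 0]
DCG = 5/2 + 4/3 + 1/4 + 2/5 + 0/6 = 269/60
Ideal relevance (sorted desc): [5, 4, 2, 1, 0]
Ideal DCG = 5/2 + 4/3 + 2/4 + 1/5 + 0/6 = 68/15
nDCG = DCG / ideal_DCG = 269/60 / 68/15 = 269/272

269/272


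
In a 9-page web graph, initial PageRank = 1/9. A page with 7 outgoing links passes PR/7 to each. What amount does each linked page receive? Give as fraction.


Initial PR = 1/9 = 1/9
Outlinks = 7
Contribution per link = PR / outlinks
= 1/9 / 7
= 1/63

1/63


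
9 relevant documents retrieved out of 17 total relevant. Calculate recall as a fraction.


Recall = retrieved_relevant / total_relevant
= 9 / 17
= 9 / (9 + 8)
= 9/17

9/17


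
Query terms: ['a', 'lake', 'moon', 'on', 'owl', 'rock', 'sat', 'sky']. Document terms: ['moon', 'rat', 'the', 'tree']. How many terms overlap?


Query terms: ['a', 'lake', 'moon', 'on', 'owl', 'rock', 'sat', 'sky']
Document terms: ['moon', 'rat', 'the', 'tree']
Common terms: ['moon']
Overlap count = 1

1


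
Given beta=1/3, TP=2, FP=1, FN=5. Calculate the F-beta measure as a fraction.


P = TP/(TP+FP) = 2/3 = 2/3
R = TP/(TP+FN) = 2/7 = 2/7
beta^2 = 1/3^2 = 1/9
(1 + beta^2) = 10/9
Numerator = (1+beta^2)*P*R = 40/189
Denominator = beta^2*P + R = 2/27 + 2/7 = 68/189
F_beta = 10/17

10/17


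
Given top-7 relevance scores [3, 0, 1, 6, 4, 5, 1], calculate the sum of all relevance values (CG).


Cumulative Gain = sum of relevance scores
Position 1: rel=3, running sum=3
Position 2: rel=0, running sum=3
Position 3: rel=1, running sum=4
Position 4: rel=6, running sum=10
Position 5: rel=4, running sum=14
Position 6: rel=5, running sum=19
Position 7: rel=1, running sum=20
CG = 20

20


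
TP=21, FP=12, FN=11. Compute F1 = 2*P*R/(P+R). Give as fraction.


F1 = 2 * P * R / (P + R)
P = TP/(TP+FP) = 21/33 = 7/11
R = TP/(TP+FN) = 21/32 = 21/32
2 * P * R = 2 * 7/11 * 21/32 = 147/176
P + R = 7/11 + 21/32 = 455/352
F1 = 147/176 / 455/352 = 42/65

42/65


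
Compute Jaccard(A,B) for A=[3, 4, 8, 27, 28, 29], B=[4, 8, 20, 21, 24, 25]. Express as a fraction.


A intersect B = [4, 8]
|A intersect B| = 2
A union B = [3, 4, 8, 20, 21, 24, 25, 27, 28, 29]
|A union B| = 10
Jaccard = 2/10 = 1/5

1/5


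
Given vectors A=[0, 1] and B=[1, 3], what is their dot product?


Dot product = sum of element-wise products
A[0]*B[0] = 0*1 = 0
A[1]*B[1] = 1*3 = 3
Sum = 0 + 3 = 3

3


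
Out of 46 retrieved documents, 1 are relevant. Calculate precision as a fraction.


Precision = relevant_retrieved / total_retrieved
= 1 / 46
= 1 / (1 + 45)
= 1/46

1/46


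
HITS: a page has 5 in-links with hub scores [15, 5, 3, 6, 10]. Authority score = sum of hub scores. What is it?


Authority = sum of hub scores of in-linkers
In-link 1: hub score = 15
In-link 2: hub score = 5
In-link 3: hub score = 3
In-link 4: hub score = 6
In-link 5: hub score = 10
Authority = 15 + 5 + 3 + 6 + 10 = 39

39


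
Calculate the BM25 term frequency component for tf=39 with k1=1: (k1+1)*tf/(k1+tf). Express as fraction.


BM25 TF component = (k1+1)*tf / (k1+tf)
k1 = 1, tf = 39
Numerator = (1+1)*39 = 78
Denominator = 1 + 39 = 40
= 78/40 = 39/20

39/20


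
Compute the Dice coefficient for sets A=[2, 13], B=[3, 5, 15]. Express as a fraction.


A intersect B = []
|A intersect B| = 0
|A| = 2, |B| = 3
Dice = 2*0 / (2+3)
= 0 / 5 = 0

0


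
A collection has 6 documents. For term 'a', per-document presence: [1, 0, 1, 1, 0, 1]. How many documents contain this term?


Checking each document for 'a':
Doc 1: present
Doc 2: absent
Doc 3: present
Doc 4: present
Doc 5: absent
Doc 6: present
df = sum of presences = 1 + 0 + 1 + 1 + 0 + 1 = 4

4


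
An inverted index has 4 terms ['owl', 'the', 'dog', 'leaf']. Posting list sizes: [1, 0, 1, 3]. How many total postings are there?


Summing posting list sizes:
'owl': 1 postings
'the': 0 postings
'dog': 1 postings
'leaf': 3 postings
Total = 1 + 0 + 1 + 3 = 5

5


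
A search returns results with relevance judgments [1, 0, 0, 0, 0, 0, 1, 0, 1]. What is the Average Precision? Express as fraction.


Computing P@k for each relevant position:
Position 1: relevant, P@1 = 1/1 = 1
Position 2: not relevant
Position 3: not relevant
Position 4: not relevant
Position 5: not relevant
Position 6: not relevant
Position 7: relevant, P@7 = 2/7 = 2/7
Position 8: not relevant
Position 9: relevant, P@9 = 3/9 = 1/3
Sum of P@k = 1 + 2/7 + 1/3 = 34/21
AP = 34/21 / 3 = 34/63

34/63


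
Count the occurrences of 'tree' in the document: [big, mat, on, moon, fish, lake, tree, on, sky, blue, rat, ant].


Document has 12 words
Scanning for 'tree':
Found at positions: [6]
Count = 1

1


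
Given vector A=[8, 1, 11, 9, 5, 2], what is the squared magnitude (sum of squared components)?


|A|^2 = sum of squared components
A[0]^2 = 8^2 = 64
A[1]^2 = 1^2 = 1
A[2]^2 = 11^2 = 121
A[3]^2 = 9^2 = 81
A[4]^2 = 5^2 = 25
A[5]^2 = 2^2 = 4
Sum = 64 + 1 + 121 + 81 + 25 + 4 = 296

296


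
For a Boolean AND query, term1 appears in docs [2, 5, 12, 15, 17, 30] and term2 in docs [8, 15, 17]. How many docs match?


Boolean AND: find intersection of posting lists
term1 docs: [2, 5, 12, 15, 17, 30]
term2 docs: [8, 15, 17]
Intersection: [15, 17]
|intersection| = 2

2


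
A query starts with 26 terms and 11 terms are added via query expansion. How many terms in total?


Original terms: 26
Expansion terms: 11
Total = 26 + 11 = 37

37


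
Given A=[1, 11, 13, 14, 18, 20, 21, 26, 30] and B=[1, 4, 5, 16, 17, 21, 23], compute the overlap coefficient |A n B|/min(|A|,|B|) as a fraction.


A intersect B = [1, 21]
|A intersect B| = 2
min(|A|, |B|) = min(9, 7) = 7
Overlap = 2 / 7 = 2/7

2/7


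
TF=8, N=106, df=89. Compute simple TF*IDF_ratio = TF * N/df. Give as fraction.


TF * (N/df)
= 8 * (106/89)
= 8 * 106/89
= 848/89

848/89


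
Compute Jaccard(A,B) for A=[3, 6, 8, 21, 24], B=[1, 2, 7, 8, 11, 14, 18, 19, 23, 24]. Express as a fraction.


A intersect B = [8, 24]
|A intersect B| = 2
A union B = [1, 2, 3, 6, 7, 8, 11, 14, 18, 19, 21, 23, 24]
|A union B| = 13
Jaccard = 2/13 = 2/13

2/13


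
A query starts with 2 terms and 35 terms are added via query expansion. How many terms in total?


Original terms: 2
Expansion terms: 35
Total = 2 + 35 = 37

37


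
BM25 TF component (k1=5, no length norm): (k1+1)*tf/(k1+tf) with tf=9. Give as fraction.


BM25 TF component = (k1+1)*tf / (k1+tf)
k1 = 5, tf = 9
Numerator = (5+1)*9 = 54
Denominator = 5 + 9 = 14
= 54/14 = 27/7

27/7


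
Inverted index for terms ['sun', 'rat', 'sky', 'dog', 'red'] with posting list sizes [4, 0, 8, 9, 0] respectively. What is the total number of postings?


Summing posting list sizes:
'sun': 4 postings
'rat': 0 postings
'sky': 8 postings
'dog': 9 postings
'red': 0 postings
Total = 4 + 0 + 8 + 9 + 0 = 21

21


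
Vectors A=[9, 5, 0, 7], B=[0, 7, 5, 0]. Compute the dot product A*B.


Dot product = sum of element-wise products
A[0]*B[0] = 9*0 = 0
A[1]*B[1] = 5*7 = 35
A[2]*B[2] = 0*5 = 0
A[3]*B[3] = 7*0 = 0
Sum = 0 + 35 + 0 + 0 = 35

35


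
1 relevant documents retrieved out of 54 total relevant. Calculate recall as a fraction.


Recall = retrieved_relevant / total_relevant
= 1 / 54
= 1 / (1 + 53)
= 1/54

1/54


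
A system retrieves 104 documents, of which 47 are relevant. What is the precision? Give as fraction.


Precision = relevant_retrieved / total_retrieved
= 47 / 104
= 47 / (47 + 57)
= 47/104

47/104


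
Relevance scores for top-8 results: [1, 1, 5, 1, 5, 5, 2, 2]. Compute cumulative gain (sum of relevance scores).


Cumulative Gain = sum of relevance scores
Position 1: rel=1, running sum=1
Position 2: rel=1, running sum=2
Position 3: rel=5, running sum=7
Position 4: rel=1, running sum=8
Position 5: rel=5, running sum=13
Position 6: rel=5, running sum=18
Position 7: rel=2, running sum=20
Position 8: rel=2, running sum=22
CG = 22

22


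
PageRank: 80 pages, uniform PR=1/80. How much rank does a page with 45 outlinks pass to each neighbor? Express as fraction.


Initial PR = 1/80 = 1/80
Outlinks = 45
Contribution per link = PR / outlinks
= 1/80 / 45
= 1/3600

1/3600


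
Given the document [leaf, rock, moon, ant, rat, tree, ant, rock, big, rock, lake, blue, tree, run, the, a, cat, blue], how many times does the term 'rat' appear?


Document has 18 words
Scanning for 'rat':
Found at positions: [4]
Count = 1

1


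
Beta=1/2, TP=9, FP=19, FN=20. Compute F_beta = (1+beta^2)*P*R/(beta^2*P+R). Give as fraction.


P = TP/(TP+FP) = 9/28 = 9/28
R = TP/(TP+FN) = 9/29 = 9/29
beta^2 = 1/2^2 = 1/4
(1 + beta^2) = 5/4
Numerator = (1+beta^2)*P*R = 405/3248
Denominator = beta^2*P + R = 9/112 + 9/29 = 1269/3248
F_beta = 15/47

15/47


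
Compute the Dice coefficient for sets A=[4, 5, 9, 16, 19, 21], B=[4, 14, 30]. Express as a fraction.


A intersect B = [4]
|A intersect B| = 1
|A| = 6, |B| = 3
Dice = 2*1 / (6+3)
= 2 / 9 = 2/9

2/9


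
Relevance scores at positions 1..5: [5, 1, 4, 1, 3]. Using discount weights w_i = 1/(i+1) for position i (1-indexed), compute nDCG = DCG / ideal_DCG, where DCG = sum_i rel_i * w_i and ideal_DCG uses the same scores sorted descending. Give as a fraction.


Position discount weights w_i = 1/(i+1) for i=1..5:
Weights = [1/2, 1/3, 1/4, 1/5, 1/6]
Actual relevance: [5, 1, 4, 1, 3]
DCG = 5/2 + 1/3 + 4/4 + 1/5 + 3/6 = 68/15
Ideal relevance (sorted desc): [5, 4, 3, 1, 1]
Ideal DCG = 5/2 + 4/3 + 3/4 + 1/5 + 1/6 = 99/20
nDCG = DCG / ideal_DCG = 68/15 / 99/20 = 272/297

272/297


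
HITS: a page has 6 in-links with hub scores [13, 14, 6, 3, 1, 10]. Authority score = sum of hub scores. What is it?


Authority = sum of hub scores of in-linkers
In-link 1: hub score = 13
In-link 2: hub score = 14
In-link 3: hub score = 6
In-link 4: hub score = 3
In-link 5: hub score = 1
In-link 6: hub score = 10
Authority = 13 + 14 + 6 + 3 + 1 + 10 = 47

47


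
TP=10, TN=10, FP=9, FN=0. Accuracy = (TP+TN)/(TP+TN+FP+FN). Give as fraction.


Accuracy = (TP + TN) / (TP + TN + FP + FN)
TP + TN = 10 + 10 = 20
Total = 10 + 10 + 9 + 0 = 29
Accuracy = 20 / 29 = 20/29

20/29


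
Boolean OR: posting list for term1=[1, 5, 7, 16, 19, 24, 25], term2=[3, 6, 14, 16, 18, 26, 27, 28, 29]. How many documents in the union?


Boolean OR: find union of posting lists
term1 docs: [1, 5, 7, 16, 19, 24, 25]
term2 docs: [3, 6, 14, 16, 18, 26, 27, 28, 29]
Union: [1, 3, 5, 6, 7, 14, 16, 18, 19, 24, 25, 26, 27, 28, 29]
|union| = 15

15


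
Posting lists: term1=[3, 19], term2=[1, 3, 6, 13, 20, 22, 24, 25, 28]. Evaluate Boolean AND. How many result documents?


Boolean AND: find intersection of posting lists
term1 docs: [3, 19]
term2 docs: [1, 3, 6, 13, 20, 22, 24, 25, 28]
Intersection: [3]
|intersection| = 1

1


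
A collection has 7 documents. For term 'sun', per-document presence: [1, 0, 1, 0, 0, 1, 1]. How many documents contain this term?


Checking each document for 'sun':
Doc 1: present
Doc 2: absent
Doc 3: present
Doc 4: absent
Doc 5: absent
Doc 6: present
Doc 7: present
df = sum of presences = 1 + 0 + 1 + 0 + 0 + 1 + 1 = 4

4


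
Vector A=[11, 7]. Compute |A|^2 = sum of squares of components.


|A|^2 = sum of squared components
A[0]^2 = 11^2 = 121
A[1]^2 = 7^2 = 49
Sum = 121 + 49 = 170

170


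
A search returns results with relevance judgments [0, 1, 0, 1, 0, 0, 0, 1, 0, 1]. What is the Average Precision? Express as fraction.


Computing P@k for each relevant position:
Position 1: not relevant
Position 2: relevant, P@2 = 1/2 = 1/2
Position 3: not relevant
Position 4: relevant, P@4 = 2/4 = 1/2
Position 5: not relevant
Position 6: not relevant
Position 7: not relevant
Position 8: relevant, P@8 = 3/8 = 3/8
Position 9: not relevant
Position 10: relevant, P@10 = 4/10 = 2/5
Sum of P@k = 1/2 + 1/2 + 3/8 + 2/5 = 71/40
AP = 71/40 / 4 = 71/160

71/160


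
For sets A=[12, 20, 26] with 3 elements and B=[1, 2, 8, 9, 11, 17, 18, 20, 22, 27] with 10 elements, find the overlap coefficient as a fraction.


A intersect B = [20]
|A intersect B| = 1
min(|A|, |B|) = min(3, 10) = 3
Overlap = 1 / 3 = 1/3

1/3


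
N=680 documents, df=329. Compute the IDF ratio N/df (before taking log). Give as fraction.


IDF ratio = N / df
= 680 / 329
= 680/329

680/329


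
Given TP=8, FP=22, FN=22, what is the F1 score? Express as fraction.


F1 = 2 * P * R / (P + R)
P = TP/(TP+FP) = 8/30 = 4/15
R = TP/(TP+FN) = 8/30 = 4/15
2 * P * R = 2 * 4/15 * 4/15 = 32/225
P + R = 4/15 + 4/15 = 8/15
F1 = 32/225 / 8/15 = 4/15

4/15


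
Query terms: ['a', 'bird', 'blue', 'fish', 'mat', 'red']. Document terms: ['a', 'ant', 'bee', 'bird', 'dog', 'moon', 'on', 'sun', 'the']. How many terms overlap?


Query terms: ['a', 'bird', 'blue', 'fish', 'mat', 'red']
Document terms: ['a', 'ant', 'bee', 'bird', 'dog', 'moon', 'on', 'sun', 'the']
Common terms: ['a', 'bird']
Overlap count = 2

2


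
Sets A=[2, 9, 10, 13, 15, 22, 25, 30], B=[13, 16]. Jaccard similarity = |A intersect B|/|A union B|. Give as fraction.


A intersect B = [13]
|A intersect B| = 1
A union B = [2, 9, 10, 13, 15, 16, 22, 25, 30]
|A union B| = 9
Jaccard = 1/9 = 1/9

1/9


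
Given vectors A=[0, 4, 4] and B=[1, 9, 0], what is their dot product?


Dot product = sum of element-wise products
A[0]*B[0] = 0*1 = 0
A[1]*B[1] = 4*9 = 36
A[2]*B[2] = 4*0 = 0
Sum = 0 + 36 + 0 = 36

36


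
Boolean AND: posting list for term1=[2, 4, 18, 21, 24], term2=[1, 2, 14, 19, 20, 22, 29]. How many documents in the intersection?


Boolean AND: find intersection of posting lists
term1 docs: [2, 4, 18, 21, 24]
term2 docs: [1, 2, 14, 19, 20, 22, 29]
Intersection: [2]
|intersection| = 1

1


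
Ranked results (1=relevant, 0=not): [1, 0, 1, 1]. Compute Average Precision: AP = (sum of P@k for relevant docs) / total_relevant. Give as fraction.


Computing P@k for each relevant position:
Position 1: relevant, P@1 = 1/1 = 1
Position 2: not relevant
Position 3: relevant, P@3 = 2/3 = 2/3
Position 4: relevant, P@4 = 3/4 = 3/4
Sum of P@k = 1 + 2/3 + 3/4 = 29/12
AP = 29/12 / 3 = 29/36

29/36
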